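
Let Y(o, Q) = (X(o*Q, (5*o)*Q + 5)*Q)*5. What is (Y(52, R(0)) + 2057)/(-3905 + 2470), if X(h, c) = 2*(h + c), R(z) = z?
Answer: -2057/1435 ≈ -1.4334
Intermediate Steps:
X(h, c) = 2*c + 2*h (X(h, c) = 2*(c + h) = 2*c + 2*h)
Y(o, Q) = 5*Q*(10 + 12*Q*o) (Y(o, Q) = ((2*((5*o)*Q + 5) + 2*(o*Q))*Q)*5 = ((2*(5*Q*o + 5) + 2*(Q*o))*Q)*5 = ((2*(5 + 5*Q*o) + 2*Q*o)*Q)*5 = (((10 + 10*Q*o) + 2*Q*o)*Q)*5 = ((10 + 12*Q*o)*Q)*5 = (Q*(10 + 12*Q*o))*5 = 5*Q*(10 + 12*Q*o))
(Y(52, R(0)) + 2057)/(-3905 + 2470) = (10*0*(5 + 6*0*52) + 2057)/(-3905 + 2470) = (10*0*(5 + 0) + 2057)/(-1435) = (10*0*5 + 2057)*(-1/1435) = (0 + 2057)*(-1/1435) = 2057*(-1/1435) = -2057/1435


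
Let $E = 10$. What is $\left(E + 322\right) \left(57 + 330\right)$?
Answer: $128484$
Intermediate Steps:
$\left(E + 322\right) \left(57 + 330\right) = \left(10 + 322\right) \left(57 + 330\right) = 332 \cdot 387 = 128484$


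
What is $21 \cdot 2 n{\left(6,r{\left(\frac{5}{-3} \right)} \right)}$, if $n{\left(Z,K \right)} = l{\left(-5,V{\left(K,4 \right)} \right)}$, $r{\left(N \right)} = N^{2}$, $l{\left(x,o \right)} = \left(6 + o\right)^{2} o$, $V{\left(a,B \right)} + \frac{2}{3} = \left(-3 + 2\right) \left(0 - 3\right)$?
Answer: $\frac{61250}{9} \approx 6805.6$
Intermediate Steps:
$V{\left(a,B \right)} = \frac{7}{3}$ ($V{\left(a,B \right)} = - \frac{2}{3} + \left(-3 + 2\right) \left(0 - 3\right) = - \frac{2}{3} - -3 = - \frac{2}{3} + 3 = \frac{7}{3}$)
$l{\left(x,o \right)} = o \left(6 + o\right)^{2}$
$n{\left(Z,K \right)} = \frac{4375}{27}$ ($n{\left(Z,K \right)} = \frac{7 \left(6 + \frac{7}{3}\right)^{2}}{3} = \frac{7 \left(\frac{25}{3}\right)^{2}}{3} = \frac{7}{3} \cdot \frac{625}{9} = \frac{4375}{27}$)
$21 \cdot 2 n{\left(6,r{\left(\frac{5}{-3} \right)} \right)} = 21 \cdot 2 \cdot \frac{4375}{27} = 42 \cdot \frac{4375}{27} = \frac{61250}{9}$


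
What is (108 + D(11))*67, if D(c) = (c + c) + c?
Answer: 9447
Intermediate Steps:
D(c) = 3*c (D(c) = 2*c + c = 3*c)
(108 + D(11))*67 = (108 + 3*11)*67 = (108 + 33)*67 = 141*67 = 9447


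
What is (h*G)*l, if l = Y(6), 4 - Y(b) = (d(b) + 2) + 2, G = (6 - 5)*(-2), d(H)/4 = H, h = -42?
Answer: -2016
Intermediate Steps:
d(H) = 4*H
G = -2 (G = 1*(-2) = -2)
Y(b) = -4*b (Y(b) = 4 - ((4*b + 2) + 2) = 4 - ((2 + 4*b) + 2) = 4 - (4 + 4*b) = 4 + (-4 - 4*b) = -4*b)
l = -24 (l = -4*6 = -24)
(h*G)*l = -42*(-2)*(-24) = 84*(-24) = -2016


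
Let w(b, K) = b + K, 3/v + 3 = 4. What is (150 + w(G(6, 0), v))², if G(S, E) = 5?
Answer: 24964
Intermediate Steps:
v = 3 (v = 3/(-3 + 4) = 3/1 = 3*1 = 3)
w(b, K) = K + b
(150 + w(G(6, 0), v))² = (150 + (3 + 5))² = (150 + 8)² = 158² = 24964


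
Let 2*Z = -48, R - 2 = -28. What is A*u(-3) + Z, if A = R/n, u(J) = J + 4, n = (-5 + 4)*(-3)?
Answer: -98/3 ≈ -32.667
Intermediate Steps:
R = -26 (R = 2 - 28 = -26)
n = 3 (n = -1*(-3) = 3)
Z = -24 (Z = (½)*(-48) = -24)
u(J) = 4 + J
A = -26/3 ≈ -8.6667
A*u(-3) + Z = -26*(4 - 3)/3 - 24 = -26/3*1 - 24 = -26/3 - 24 = -98/3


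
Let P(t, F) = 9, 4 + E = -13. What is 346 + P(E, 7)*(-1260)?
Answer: -10994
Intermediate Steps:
E = -17 (E = -4 - 13 = -17)
346 + P(E, 7)*(-1260) = 346 + 9*(-1260) = 346 - 11340 = -10994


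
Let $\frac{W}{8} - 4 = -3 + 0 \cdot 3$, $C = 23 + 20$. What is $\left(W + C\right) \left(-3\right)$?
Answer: $-153$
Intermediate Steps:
$C = 43$
$W = 8$ ($W = 32 + 8 \left(-3 + 0 \cdot 3\right) = 32 + 8 \left(-3 + 0\right) = 32 + 8 \left(-3\right) = 32 - 24 = 8$)
$\left(W + C\right) \left(-3\right) = \left(8 + 43\right) \left(-3\right) = 51 \left(-3\right) = -153$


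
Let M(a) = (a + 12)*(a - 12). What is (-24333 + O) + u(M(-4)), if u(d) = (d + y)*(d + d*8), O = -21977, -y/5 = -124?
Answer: -613094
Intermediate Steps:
y = 620 (y = -5*(-124) = 620)
M(a) = (-12 + a)*(12 + a) (M(a) = (12 + a)*(-12 + a) = (-12 + a)*(12 + a))
u(d) = 9*d*(620 + d) (u(d) = (d + 620)*(d + d*8) = (620 + d)*(d + 8*d) = (620 + d)*(9*d) = 9*d*(620 + d))
(-24333 + O) + u(M(-4)) = (-24333 - 21977) + 9*(-144 + (-4)**2)*(620 + (-144 + (-4)**2)) = -46310 + 9*(-144 + 16)*(620 + (-144 + 16)) = -46310 + 9*(-128)*(620 - 128) = -46310 + 9*(-128)*492 = -46310 - 566784 = -613094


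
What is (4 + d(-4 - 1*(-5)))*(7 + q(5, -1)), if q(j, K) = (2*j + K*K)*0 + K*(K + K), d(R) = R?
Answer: 45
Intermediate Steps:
q(j, K) = 2*K² (q(j, K) = (2*j + K²)*0 + K*(2*K) = (K² + 2*j)*0 + 2*K² = 0 + 2*K² = 2*K²)
(4 + d(-4 - 1*(-5)))*(7 + q(5, -1)) = (4 + (-4 - 1*(-5)))*(7 + 2*(-1)²) = (4 + (-4 + 5))*(7 + 2*1) = (4 + 1)*(7 + 2) = 5*9 = 45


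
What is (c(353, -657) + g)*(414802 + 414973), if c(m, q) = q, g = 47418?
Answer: 38801108775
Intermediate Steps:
(c(353, -657) + g)*(414802 + 414973) = (-657 + 47418)*(414802 + 414973) = 46761*829775 = 38801108775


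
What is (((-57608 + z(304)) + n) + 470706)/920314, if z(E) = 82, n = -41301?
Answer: 371879/920314 ≈ 0.40408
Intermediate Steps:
(((-57608 + z(304)) + n) + 470706)/920314 = (((-57608 + 82) - 41301) + 470706)/920314 = ((-57526 - 41301) + 470706)*(1/920314) = (-98827 + 470706)*(1/920314) = 371879*(1/920314) = 371879/920314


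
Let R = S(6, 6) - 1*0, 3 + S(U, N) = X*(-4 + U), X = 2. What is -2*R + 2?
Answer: 0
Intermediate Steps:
S(U, N) = -11 + 2*U (S(U, N) = -3 + 2*(-4 + U) = -3 + (-8 + 2*U) = -11 + 2*U)
R = 1 (R = (-11 + 2*6) - 1*0 = (-11 + 12) + 0 = 1 + 0 = 1)
-2*R + 2 = -2*1 + 2 = -2 + 2 = 0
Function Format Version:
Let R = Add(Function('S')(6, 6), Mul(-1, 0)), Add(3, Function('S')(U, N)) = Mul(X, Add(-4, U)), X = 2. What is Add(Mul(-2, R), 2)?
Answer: 0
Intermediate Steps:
Function('S')(U, N) = Add(-11, Mul(2, U)) (Function('S')(U, N) = Add(-3, Mul(2, Add(-4, U))) = Add(-3, Add(-8, Mul(2, U))) = Add(-11, Mul(2, U)))
R = 1 (R = Add(Add(-11, Mul(2, 6)), Mul(-1, 0)) = Add(Add(-11, 12), 0) = Add(1, 0) = 1)
Add(Mul(-2, R), 2) = Add(Mul(-2, 1), 2) = Add(-2, 2) = 0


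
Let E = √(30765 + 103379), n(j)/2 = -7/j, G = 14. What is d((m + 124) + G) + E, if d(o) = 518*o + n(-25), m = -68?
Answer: 906514/25 + 32*√131 ≈ 36627.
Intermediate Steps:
n(j) = -14/j (n(j) = 2*(-7/j) = -14/j)
E = 32*√131 (E = √134144 = 32*√131 ≈ 366.26)
d(o) = 14/25 + 518*o (d(o) = 518*o - 14/(-25) = 518*o - 14*(-1/25) = 518*o + 14/25 = 14/25 + 518*o)
d((m + 124) + G) + E = (14/25 + 518*((-68 + 124) + 14)) + 32*√131 = (14/25 + 518*(56 + 14)) + 32*√131 = (14/25 + 518*70) + 32*√131 = (14/25 + 36260) + 32*√131 = 906514/25 + 32*√131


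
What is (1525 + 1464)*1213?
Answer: 3625657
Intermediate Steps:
(1525 + 1464)*1213 = 2989*1213 = 3625657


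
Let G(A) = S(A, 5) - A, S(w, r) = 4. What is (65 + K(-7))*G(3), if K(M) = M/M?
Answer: 66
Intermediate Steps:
K(M) = 1
G(A) = 4 - A
(65 + K(-7))*G(3) = (65 + 1)*(4 - 1*3) = 66*(4 - 3) = 66*1 = 66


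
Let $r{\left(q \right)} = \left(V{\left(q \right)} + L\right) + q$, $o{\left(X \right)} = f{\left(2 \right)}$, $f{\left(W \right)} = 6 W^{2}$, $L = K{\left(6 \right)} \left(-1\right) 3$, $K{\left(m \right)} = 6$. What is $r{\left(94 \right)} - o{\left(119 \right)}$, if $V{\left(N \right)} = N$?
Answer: $146$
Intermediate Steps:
$L = -18$ ($L = 6 \left(-1\right) 3 = \left(-6\right) 3 = -18$)
$o{\left(X \right)} = 24$ ($o{\left(X \right)} = 6 \cdot 2^{2} = 6 \cdot 4 = 24$)
$r{\left(q \right)} = -18 + 2 q$ ($r{\left(q \right)} = \left(q - 18\right) + q = \left(-18 + q\right) + q = -18 + 2 q$)
$r{\left(94 \right)} - o{\left(119 \right)} = \left(-18 + 2 \cdot 94\right) - 24 = \left(-18 + 188\right) - 24 = 170 - 24 = 146$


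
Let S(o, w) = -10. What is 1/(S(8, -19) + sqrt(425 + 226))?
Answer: 10/551 + sqrt(651)/551 ≈ 0.064455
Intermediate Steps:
1/(S(8, -19) + sqrt(425 + 226)) = 1/(-10 + sqrt(425 + 226)) = 1/(-10 + sqrt(651))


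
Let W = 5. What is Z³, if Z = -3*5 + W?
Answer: -1000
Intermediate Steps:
Z = -10 (Z = -3*5 + 5 = -15 + 5 = -10)
Z³ = (-10)³ = -1000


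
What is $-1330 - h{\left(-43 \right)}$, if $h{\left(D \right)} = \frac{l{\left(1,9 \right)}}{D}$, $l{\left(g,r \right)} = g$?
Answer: $- \frac{57189}{43} \approx -1330.0$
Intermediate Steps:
$h{\left(D \right)} = \frac{1}{D}$ ($h{\left(D \right)} = 1 \frac{1}{D} = \frac{1}{D}$)
$-1330 - h{\left(-43 \right)} = -1330 - \frac{1}{-43} = -1330 - - \frac{1}{43} = -1330 + \frac{1}{43} = - \frac{57189}{43}$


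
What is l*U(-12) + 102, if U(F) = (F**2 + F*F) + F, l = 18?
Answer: 5070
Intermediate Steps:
U(F) = F + 2*F**2 (U(F) = (F**2 + F**2) + F = 2*F**2 + F = F + 2*F**2)
l*U(-12) + 102 = 18*(-12*(1 + 2*(-12))) + 102 = 18*(-12*(1 - 24)) + 102 = 18*(-12*(-23)) + 102 = 18*276 + 102 = 4968 + 102 = 5070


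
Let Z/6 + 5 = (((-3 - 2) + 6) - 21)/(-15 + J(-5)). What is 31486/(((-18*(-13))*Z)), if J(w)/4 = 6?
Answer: -1211/390 ≈ -3.1051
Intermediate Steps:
J(w) = 24 (J(w) = 4*6 = 24)
Z = -130/3 (Z = -30 + 6*((((-3 - 2) + 6) - 21)/(-15 + 24)) = -30 + 6*(((-5 + 6) - 21)/9) = -30 + 6*((1 - 21)*(⅑)) = -30 + 6*(-20*⅑) = -30 + 6*(-20/9) = -30 - 40/3 = -130/3 ≈ -43.333)
31486/(((-18*(-13))*Z)) = 31486/((-18*(-13)*(-130/3))) = 31486/((234*(-130/3))) = 31486/(-10140) = 31486*(-1/10140) = -1211/390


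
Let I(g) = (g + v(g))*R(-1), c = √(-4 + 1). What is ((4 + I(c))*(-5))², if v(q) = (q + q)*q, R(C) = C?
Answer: 2425 - 500*I*√3 ≈ 2425.0 - 866.03*I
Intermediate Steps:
c = I*√3 (c = √(-3) = I*√3 ≈ 1.732*I)
v(q) = 2*q² (v(q) = (2*q)*q = 2*q²)
I(g) = -g - 2*g² (I(g) = (g + 2*g²)*(-1) = -g - 2*g²)
((4 + I(c))*(-5))² = ((4 + (I*√3)*(-1 - 2*I*√3))*(-5))² = ((4 + I*√3*(-1 - 2*I*√3))*(-5))² = (-20 - 5*I*√3*(-1 - 2*I*√3))²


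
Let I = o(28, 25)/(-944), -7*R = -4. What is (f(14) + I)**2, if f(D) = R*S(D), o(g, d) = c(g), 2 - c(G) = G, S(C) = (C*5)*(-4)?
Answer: 5701307049/222784 ≈ 25591.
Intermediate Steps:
R = 4/7 (R = -1/7*(-4) = 4/7 ≈ 0.57143)
S(C) = -20*C (S(C) = (5*C)*(-4) = -20*C)
c(G) = 2 - G
o(g, d) = 2 - g
f(D) = -80*D/7 (f(D) = 4*(-20*D)/7 = -80*D/7)
I = 13/472 (I = (2 - 1*28)/(-944) = (2 - 28)*(-1/944) = -26*(-1/944) = 13/472 ≈ 0.027542)
(f(14) + I)**2 = (-80/7*14 + 13/472)**2 = (-160 + 13/472)**2 = (-75507/472)**2 = 5701307049/222784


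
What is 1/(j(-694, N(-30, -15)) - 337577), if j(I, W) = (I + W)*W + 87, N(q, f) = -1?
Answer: -1/336795 ≈ -2.9692e-6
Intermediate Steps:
j(I, W) = 87 + W*(I + W) (j(I, W) = W*(I + W) + 87 = 87 + W*(I + W))
1/(j(-694, N(-30, -15)) - 337577) = 1/((87 + (-1)**2 - 694*(-1)) - 337577) = 1/((87 + 1 + 694) - 337577) = 1/(782 - 337577) = 1/(-336795) = -1/336795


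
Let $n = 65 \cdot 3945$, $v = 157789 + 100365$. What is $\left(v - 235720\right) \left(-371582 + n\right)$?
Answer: $-2583432138$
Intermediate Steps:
$v = 258154$
$n = 256425$
$\left(v - 235720\right) \left(-371582 + n\right) = \left(258154 - 235720\right) \left(-371582 + 256425\right) = 22434 \left(-115157\right) = -2583432138$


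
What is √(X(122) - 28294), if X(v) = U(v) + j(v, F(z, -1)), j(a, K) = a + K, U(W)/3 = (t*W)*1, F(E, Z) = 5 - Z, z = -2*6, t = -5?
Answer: 2*I*√7499 ≈ 173.19*I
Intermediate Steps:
z = -12
U(W) = -15*W (U(W) = 3*(-5*W*1) = 3*(-5*W) = -15*W)
j(a, K) = K + a
X(v) = 6 - 14*v (X(v) = -15*v + ((5 - 1*(-1)) + v) = -15*v + ((5 + 1) + v) = -15*v + (6 + v) = 6 - 14*v)
√(X(122) - 28294) = √((6 - 14*122) - 28294) = √((6 - 1708) - 28294) = √(-1702 - 28294) = √(-29996) = 2*I*√7499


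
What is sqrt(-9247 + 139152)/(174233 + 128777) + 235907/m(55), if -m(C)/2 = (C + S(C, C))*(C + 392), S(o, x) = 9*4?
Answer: -33701/11622 + sqrt(129905)/303010 ≈ -2.8986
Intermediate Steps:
S(o, x) = 36
m(C) = -2*(36 + C)*(392 + C) (m(C) = -2*(C + 36)*(C + 392) = -2*(36 + C)*(392 + C))
sqrt(-9247 + 139152)/(174233 + 128777) + 235907/m(55) = sqrt(-9247 + 139152)/(174233 + 128777) + 235907/(-28224 - 856*55 - 2*55**2) = sqrt(129905)/303010 + 235907/(-28224 - 47080 - 2*3025) = sqrt(129905)*(1/303010) + 235907/(-28224 - 47080 - 6050) = sqrt(129905)/303010 + 235907/(-81354) = sqrt(129905)/303010 + 235907*(-1/81354) = sqrt(129905)/303010 - 33701/11622 = -33701/11622 + sqrt(129905)/303010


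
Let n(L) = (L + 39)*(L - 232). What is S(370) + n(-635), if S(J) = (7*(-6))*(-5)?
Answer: 516942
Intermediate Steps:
S(J) = 210 (S(J) = -42*(-5) = 210)
n(L) = (-232 + L)*(39 + L) (n(L) = (39 + L)*(-232 + L) = (-232 + L)*(39 + L))
S(370) + n(-635) = 210 + (-9048 + (-635)² - 193*(-635)) = 210 + (-9048 + 403225 + 122555) = 210 + 516732 = 516942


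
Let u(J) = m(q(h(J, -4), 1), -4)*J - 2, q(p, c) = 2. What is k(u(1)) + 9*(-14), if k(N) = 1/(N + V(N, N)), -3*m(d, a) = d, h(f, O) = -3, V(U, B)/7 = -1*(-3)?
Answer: -6927/55 ≈ -125.95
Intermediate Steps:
V(U, B) = 21 (V(U, B) = 7*(-1*(-3)) = 7*3 = 21)
m(d, a) = -d/3
u(J) = -2 - 2*J/3 (u(J) = (-⅓*2)*J - 2 = -2*J/3 - 2 = -2 - 2*J/3)
k(N) = 1/(21 + N) (k(N) = 1/(N + 21) = 1/(21 + N))
k(u(1)) + 9*(-14) = 1/(21 + (-2 - ⅔*1)) + 9*(-14) = 1/(21 + (-2 - ⅔)) - 126 = 1/(21 - 8/3) - 126 = 1/(55/3) - 126 = 3/55 - 126 = -6927/55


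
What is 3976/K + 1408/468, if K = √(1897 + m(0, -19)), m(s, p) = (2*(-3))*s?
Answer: 352/117 + 568*√1897/271 ≈ 94.296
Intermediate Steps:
m(s, p) = -6*s
K = √1897 (K = √(1897 - 6*0) = √(1897 + 0) = √1897 ≈ 43.555)
3976/K + 1408/468 = 3976/(√1897) + 1408/468 = 3976*(√1897/1897) + 1408*(1/468) = 568*√1897/271 + 352/117 = 352/117 + 568*√1897/271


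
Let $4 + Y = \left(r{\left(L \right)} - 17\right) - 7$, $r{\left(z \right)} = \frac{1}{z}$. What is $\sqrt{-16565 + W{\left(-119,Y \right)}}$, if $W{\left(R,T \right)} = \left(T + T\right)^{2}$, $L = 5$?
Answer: $\frac{i \sqrt{336841}}{5} \approx 116.08 i$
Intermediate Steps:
$Y = - \frac{139}{5}$ ($Y = -4 - \left(24 - \frac{1}{5}\right) = -4 + \left(\left(\frac{1}{5} - 17\right) - 7\right) = -4 - \frac{119}{5} = - \frac{139}{5} \approx -27.8$)
$W{\left(R,T \right)} = 4 T^{2}$ ($W{\left(R,T \right)} = \left(2 T\right)^{2} = 4 T^{2}$)
$\sqrt{-16565 + W{\left(-119,Y \right)}} = \sqrt{-16565 + 4 \left(- \frac{139}{5}\right)^{2}} = \sqrt{-16565 + 4 \cdot \frac{19321}{25}} = \sqrt{-16565 + \frac{77284}{25}} = \sqrt{- \frac{336841}{25}} = \frac{i \sqrt{336841}}{5}$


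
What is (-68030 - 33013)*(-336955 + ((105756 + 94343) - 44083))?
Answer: 18282619377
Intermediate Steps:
(-68030 - 33013)*(-336955 + ((105756 + 94343) - 44083)) = -101043*(-336955 + (200099 - 44083)) = -101043*(-336955 + 156016) = -101043*(-180939) = 18282619377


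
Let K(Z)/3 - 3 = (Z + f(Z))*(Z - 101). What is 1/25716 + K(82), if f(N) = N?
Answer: -240161723/25716 ≈ -9339.0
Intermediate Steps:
K(Z) = 9 + 6*Z*(-101 + Z) (K(Z) = 9 + 3*((Z + Z)*(Z - 101)) = 9 + 3*((2*Z)*(-101 + Z)) = 9 + 3*(2*Z*(-101 + Z)) = 9 + 6*Z*(-101 + Z))
1/25716 + K(82) = 1/25716 + (9 - 606*82 + 6*82²) = 1/25716 + (9 - 49692 + 6*6724) = 1/25716 + (9 - 49692 + 40344) = 1/25716 - 9339 = -240161723/25716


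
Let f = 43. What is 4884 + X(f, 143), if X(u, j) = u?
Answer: 4927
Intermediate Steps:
4884 + X(f, 143) = 4884 + 43 = 4927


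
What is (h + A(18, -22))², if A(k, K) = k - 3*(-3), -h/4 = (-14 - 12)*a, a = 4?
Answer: 196249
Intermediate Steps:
h = 416 (h = -4*(-14 - 12)*4 = -(-104)*4 = -4*(-104) = 416)
A(k, K) = 9 + k (A(k, K) = k + 9 = 9 + k)
(h + A(18, -22))² = (416 + (9 + 18))² = (416 + 27)² = 443² = 196249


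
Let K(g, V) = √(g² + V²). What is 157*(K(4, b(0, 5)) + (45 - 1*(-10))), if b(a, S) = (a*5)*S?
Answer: 9263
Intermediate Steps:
b(a, S) = 5*S*a (b(a, S) = (5*a)*S = 5*S*a)
K(g, V) = √(V² + g²)
157*(K(4, b(0, 5)) + (45 - 1*(-10))) = 157*(√((5*5*0)² + 4²) + (45 - 1*(-10))) = 157*(√(0² + 16) + (45 + 10)) = 157*(√(0 + 16) + 55) = 157*(√16 + 55) = 157*(4 + 55) = 157*59 = 9263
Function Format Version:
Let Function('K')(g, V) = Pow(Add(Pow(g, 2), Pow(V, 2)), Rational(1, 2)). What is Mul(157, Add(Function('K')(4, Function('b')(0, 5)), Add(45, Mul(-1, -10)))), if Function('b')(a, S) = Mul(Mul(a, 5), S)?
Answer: 9263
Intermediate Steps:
Function('b')(a, S) = Mul(5, S, a) (Function('b')(a, S) = Mul(Mul(5, a), S) = Mul(5, S, a))
Function('K')(g, V) = Pow(Add(Pow(V, 2), Pow(g, 2)), Rational(1, 2))
Mul(157, Add(Function('K')(4, Function('b')(0, 5)), Add(45, Mul(-1, -10)))) = Mul(157, Add(Pow(Add(Pow(Mul(5, 5, 0), 2), Pow(4, 2)), Rational(1, 2)), Add(45, Mul(-1, -10)))) = Mul(157, Add(Pow(Add(Pow(0, 2), 16), Rational(1, 2)), Add(45, 10))) = Mul(157, Add(Pow(Add(0, 16), Rational(1, 2)), 55)) = Mul(157, Add(Pow(16, Rational(1, 2)), 55)) = Mul(157, Add(4, 55)) = Mul(157, 59) = 9263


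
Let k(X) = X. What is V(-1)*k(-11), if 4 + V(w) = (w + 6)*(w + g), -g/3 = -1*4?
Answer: -561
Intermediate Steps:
g = 12 (g = -(-3)*4 = -3*(-4) = 12)
V(w) = -4 + (6 + w)*(12 + w) (V(w) = -4 + (w + 6)*(w + 12) = -4 + (6 + w)*(12 + w))
V(-1)*k(-11) = (68 + (-1)**2 + 18*(-1))*(-11) = (68 + 1 - 18)*(-11) = 51*(-11) = -561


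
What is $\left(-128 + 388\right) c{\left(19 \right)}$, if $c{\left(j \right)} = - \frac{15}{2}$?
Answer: $-1950$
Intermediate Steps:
$c{\left(j \right)} = - \frac{15}{2}$ ($c{\left(j \right)} = \left(-15\right) \frac{1}{2} = - \frac{15}{2}$)
$\left(-128 + 388\right) c{\left(19 \right)} = \left(-128 + 388\right) \left(- \frac{15}{2}\right) = 260 \left(- \frac{15}{2}\right) = -1950$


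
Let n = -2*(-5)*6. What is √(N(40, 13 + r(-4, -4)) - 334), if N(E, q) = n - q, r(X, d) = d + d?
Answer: 3*I*√31 ≈ 16.703*I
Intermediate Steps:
r(X, d) = 2*d
n = 60 (n = 10*6 = 60)
N(E, q) = 60 - q
√(N(40, 13 + r(-4, -4)) - 334) = √((60 - (13 + 2*(-4))) - 334) = √((60 - (13 - 8)) - 334) = √((60 - 1*5) - 334) = √((60 - 5) - 334) = √(55 - 334) = √(-279) = 3*I*√31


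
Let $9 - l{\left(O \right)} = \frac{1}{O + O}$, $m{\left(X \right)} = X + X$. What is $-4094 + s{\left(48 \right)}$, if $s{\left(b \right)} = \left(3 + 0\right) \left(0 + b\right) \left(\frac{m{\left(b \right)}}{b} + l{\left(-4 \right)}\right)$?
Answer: $-2492$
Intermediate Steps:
$m{\left(X \right)} = 2 X$
$l{\left(O \right)} = 9 - \frac{1}{2 O}$ ($l{\left(O \right)} = 9 - \frac{1}{O + O} = 9 - \frac{1}{2 O}$)
$s{\left(b \right)} = \frac{267 b}{8}$ ($s{\left(b \right)} = \left(3 + 0\right) \left(0 + b\right) \left(\frac{2 b}{b} + \left(9 - \frac{1}{2 \left(-4\right)}\right)\right) = 3 b \left(2 + \left(9 - - \frac{1}{8}\right)\right) = 3 b \left(2 + \left(9 + \frac{1}{8}\right)\right) = 3 b \left(2 + \frac{73}{8}\right) = 3 b \frac{89}{8} = \frac{267 b}{8}$)
$-4094 + s{\left(48 \right)} = -4094 + \frac{267}{8} \cdot 48 = -4094 + 1602 = -2492$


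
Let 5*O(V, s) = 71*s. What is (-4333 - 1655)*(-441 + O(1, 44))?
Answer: -5502972/5 ≈ -1.1006e+6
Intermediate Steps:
O(V, s) = 71*s/5 (O(V, s) = (71*s)/5 = 71*s/5)
(-4333 - 1655)*(-441 + O(1, 44)) = (-4333 - 1655)*(-441 + (71/5)*44) = -5988*(-441 + 3124/5) = -5988*919/5 = -5502972/5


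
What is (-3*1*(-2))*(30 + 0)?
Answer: 180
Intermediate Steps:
(-3*1*(-2))*(30 + 0) = -3*(-2)*30 = 6*30 = 180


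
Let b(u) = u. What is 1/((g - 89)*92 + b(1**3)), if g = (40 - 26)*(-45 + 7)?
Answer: -1/57131 ≈ -1.7504e-5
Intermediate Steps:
g = -532 (g = 14*(-38) = -532)
1/((g - 89)*92 + b(1**3)) = 1/((-532 - 89)*92 + 1**3) = 1/(-621*92 + 1) = 1/(-57132 + 1) = 1/(-57131) = -1/57131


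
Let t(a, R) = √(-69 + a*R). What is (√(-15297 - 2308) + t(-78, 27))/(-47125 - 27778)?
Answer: I*(-√17605 - 5*√87)/74903 ≈ -0.002394*I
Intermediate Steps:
t(a, R) = √(-69 + R*a)
(√(-15297 - 2308) + t(-78, 27))/(-47125 - 27778) = (√(-15297 - 2308) + √(-69 + 27*(-78)))/(-47125 - 27778) = (√(-17605) + √(-69 - 2106))/(-74903) = (I*√17605 + √(-2175))*(-1/74903) = (I*√17605 + 5*I*√87)*(-1/74903) = -5*I*√87/74903 - I*√17605/74903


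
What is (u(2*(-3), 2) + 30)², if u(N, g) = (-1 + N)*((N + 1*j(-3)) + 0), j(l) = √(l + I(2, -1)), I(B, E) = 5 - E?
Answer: 5331 - 1008*√3 ≈ 3585.1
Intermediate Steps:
j(l) = √(6 + l) (j(l) = √(l + (5 - 1*(-1))) = √(l + (5 + 1)) = √(l + 6) = √(6 + l))
u(N, g) = (-1 + N)*(N + √3) (u(N, g) = (-1 + N)*((N + 1*√(6 - 3)) + 0) = (-1 + N)*((N + 1*√3) + 0) = (-1 + N)*((N + √3) + 0) = (-1 + N)*(N + √3))
(u(2*(-3), 2) + 30)² = (((2*(-3))² - 2*(-3) - √3 + (2*(-3))*√3) + 30)² = (((-6)² - 1*(-6) - √3 - 6*√3) + 30)² = ((36 + 6 - √3 - 6*√3) + 30)² = ((42 - 7*√3) + 30)² = (72 - 7*√3)²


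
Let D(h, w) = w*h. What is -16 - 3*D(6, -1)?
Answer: 2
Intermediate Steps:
D(h, w) = h*w
-16 - 3*D(6, -1) = -16 - 18*(-1) = -16 - 3*(-6) = -16 + 18 = 2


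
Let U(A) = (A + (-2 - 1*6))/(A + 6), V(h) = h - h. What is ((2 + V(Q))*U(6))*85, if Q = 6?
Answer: -85/3 ≈ -28.333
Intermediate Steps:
V(h) = 0
U(A) = (-8 + A)/(6 + A) (U(A) = (A + (-2 - 6))/(6 + A) = (A - 8)/(6 + A) = (-8 + A)/(6 + A))
((2 + V(Q))*U(6))*85 = ((2 + 0)*((-8 + 6)/(6 + 6)))*85 = (2*(-2/12))*85 = (2*((1/12)*(-2)))*85 = (2*(-⅙))*85 = -⅓*85 = -85/3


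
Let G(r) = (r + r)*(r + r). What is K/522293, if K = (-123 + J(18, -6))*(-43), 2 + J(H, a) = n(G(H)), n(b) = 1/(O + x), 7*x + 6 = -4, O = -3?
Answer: 166926/16191083 ≈ 0.010310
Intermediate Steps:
x = -10/7 (x = -6/7 + (⅐)*(-4) = -6/7 - 4/7 = -10/7 ≈ -1.4286)
G(r) = 4*r² (G(r) = (2*r)*(2*r) = 4*r²)
n(b) = -7/31 (n(b) = 1/(-3 - 10/7) = 1/(-31/7) = -7/31)
J(H, a) = -69/31 (J(H, a) = -2 - 7/31 = -69/31)
K = 166926/31 (K = (-123 - 69/31)*(-43) = -3882/31*(-43) = 166926/31 ≈ 5384.7)
K/522293 = (166926/31)/522293 = (166926/31)*(1/522293) = 166926/16191083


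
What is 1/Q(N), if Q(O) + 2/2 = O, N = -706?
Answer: -1/707 ≈ -0.0014144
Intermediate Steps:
Q(O) = -1 + O
1/Q(N) = 1/(-1 - 706) = 1/(-707) = -1/707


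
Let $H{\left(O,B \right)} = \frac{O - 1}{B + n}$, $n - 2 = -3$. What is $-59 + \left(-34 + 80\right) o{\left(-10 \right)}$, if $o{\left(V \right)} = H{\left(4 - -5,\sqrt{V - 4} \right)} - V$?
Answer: $\frac{33 i + 401 \sqrt{14}}{i + \sqrt{14}} \approx 376.47 - 91.795 i$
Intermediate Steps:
$n = -1$ ($n = 2 - 3 = -1$)
$H{\left(O,B \right)} = \frac{-1 + O}{-1 + B}$ ($H{\left(O,B \right)} = \frac{O - 1}{B - 1} = \frac{-1 + O}{-1 + B}$)
$o{\left(V \right)} = - V + \frac{8}{-1 + \sqrt{-4 + V}}$ ($o{\left(V \right)} = \frac{-1 + \left(4 - -5\right)}{-1 + \sqrt{V - 4}} - V = \frac{-1 + \left(4 + 5\right)}{-1 + \sqrt{-4 + V}} - V = \frac{-1 + 9}{-1 + \sqrt{-4 + V}} - V = \frac{1}{-1 + \sqrt{-4 + V}} 8 - V = \frac{8}{-1 + \sqrt{-4 + V}} - V = - V + \frac{8}{-1 + \sqrt{-4 + V}}$)
$-59 + \left(-34 + 80\right) o{\left(-10 \right)} = -59 + \left(-34 + 80\right) \frac{8 - - 10 \left(-1 + \sqrt{-4 - 10}\right)}{-1 + \sqrt{-4 - 10}} = -59 + 46 \frac{8 - - 10 \left(-1 + \sqrt{-14}\right)}{-1 + \sqrt{-14}} = -59 + 46 \frac{8 - - 10 \left(-1 + i \sqrt{14}\right)}{-1 + i \sqrt{14}} = -59 + 46 \frac{8 - \left(10 - 10 i \sqrt{14}\right)}{-1 + i \sqrt{14}} = -59 + 46 \frac{-2 + 10 i \sqrt{14}}{-1 + i \sqrt{14}} = -59 + \frac{46 \left(-2 + 10 i \sqrt{14}\right)}{-1 + i \sqrt{14}}$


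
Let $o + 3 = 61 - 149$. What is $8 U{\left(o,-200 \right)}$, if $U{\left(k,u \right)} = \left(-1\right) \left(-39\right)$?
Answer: $312$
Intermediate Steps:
$o = -91$ ($o = -3 + \left(61 - 149\right) = -3 - 88 = -91$)
$U{\left(k,u \right)} = 39$
$8 U{\left(o,-200 \right)} = 8 \cdot 39 = 312$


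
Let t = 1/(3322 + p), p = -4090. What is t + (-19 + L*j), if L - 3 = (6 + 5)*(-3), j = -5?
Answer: 100607/768 ≈ 131.00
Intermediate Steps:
t = -1/768 (t = 1/(3322 - 4090) = 1/(-768) = -1/768 ≈ -0.0013021)
L = -30 (L = 3 + (6 + 5)*(-3) = 3 + 11*(-3) = 3 - 33 = -30)
t + (-19 + L*j) = -1/768 + (-19 - 30*(-5)) = -1/768 + (-19 + 150) = -1/768 + 131 = 100607/768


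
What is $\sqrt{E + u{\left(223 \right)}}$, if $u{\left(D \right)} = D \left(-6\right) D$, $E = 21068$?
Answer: $i \sqrt{277306} \approx 526.6 i$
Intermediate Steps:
$u{\left(D \right)} = - 6 D^{2}$ ($u{\left(D \right)} = - 6 D D = - 6 D^{2}$)
$\sqrt{E + u{\left(223 \right)}} = \sqrt{21068 - 6 \cdot 223^{2}} = \sqrt{21068 - 298374} = \sqrt{-277306} = i \sqrt{277306}$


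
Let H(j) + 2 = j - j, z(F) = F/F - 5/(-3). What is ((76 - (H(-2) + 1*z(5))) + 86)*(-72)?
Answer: -11616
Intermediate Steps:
z(F) = 8/3 (z(F) = 1 - 5*(-⅓) = 1 + 5/3 = 8/3)
H(j) = -2 (H(j) = -2 + (j - j) = -2 + 0 = -2)
((76 - (H(-2) + 1*z(5))) + 86)*(-72) = ((76 - (-2 + 1*(8/3))) + 86)*(-72) = ((76 - (-2 + 8/3)) + 86)*(-72) = ((76 - 1*⅔) + 86)*(-72) = ((76 - ⅔) + 86)*(-72) = (226/3 + 86)*(-72) = (484/3)*(-72) = -11616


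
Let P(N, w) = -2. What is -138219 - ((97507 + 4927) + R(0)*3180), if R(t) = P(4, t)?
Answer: -234293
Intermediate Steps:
R(t) = -2
-138219 - ((97507 + 4927) + R(0)*3180) = -138219 - ((97507 + 4927) - 2*3180) = -138219 - (102434 - 6360) = -138219 - 1*96074 = -138219 - 96074 = -234293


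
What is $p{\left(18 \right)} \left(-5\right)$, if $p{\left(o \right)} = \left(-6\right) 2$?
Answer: $60$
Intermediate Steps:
$p{\left(o \right)} = -12$
$p{\left(18 \right)} \left(-5\right) = \left(-12\right) \left(-5\right) = 60$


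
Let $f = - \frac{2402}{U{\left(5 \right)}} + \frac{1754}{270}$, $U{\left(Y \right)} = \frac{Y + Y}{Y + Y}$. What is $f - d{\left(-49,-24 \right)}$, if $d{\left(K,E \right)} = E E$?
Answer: $- \frac{401153}{135} \approx -2971.5$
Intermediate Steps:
$U{\left(Y \right)} = 1$ ($U{\left(Y \right)} = \frac{2 Y}{2 Y} = 2 Y \frac{1}{2 Y} = 1$)
$d{\left(K,E \right)} = E^{2}$
$f = - \frac{323393}{135}$ ($f = - \frac{2402}{1} + \frac{1754}{270} = \left(-2402\right) 1 + 1754 \cdot \frac{1}{270} = -2402 + \frac{877}{135} = - \frac{323393}{135} \approx -2395.5$)
$f - d{\left(-49,-24 \right)} = - \frac{323393}{135} - \left(-24\right)^{2} = - \frac{323393}{135} - 576 = - \frac{401153}{135}$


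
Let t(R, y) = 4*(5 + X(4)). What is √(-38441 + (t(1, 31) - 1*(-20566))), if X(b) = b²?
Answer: I*√17791 ≈ 133.38*I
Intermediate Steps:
t(R, y) = 84 (t(R, y) = 4*(5 + 4²) = 4*(5 + 16) = 4*21 = 84)
√(-38441 + (t(1, 31) - 1*(-20566))) = √(-38441 + (84 - 1*(-20566))) = √(-38441 + (84 + 20566)) = √(-38441 + 20650) = √(-17791) = I*√17791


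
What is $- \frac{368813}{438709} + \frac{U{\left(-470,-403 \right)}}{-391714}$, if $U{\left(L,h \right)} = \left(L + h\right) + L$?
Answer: $- \frac{8463531135}{10108732778} \approx -0.83725$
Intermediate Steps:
$U{\left(L,h \right)} = h + 2 L$
$- \frac{368813}{438709} + \frac{U{\left(-470,-403 \right)}}{-391714} = - \frac{368813}{438709} + \frac{-403 + 2 \left(-470\right)}{-391714} = \left(-368813\right) \frac{1}{438709} + \left(-403 - 940\right) \left(- \frac{1}{391714}\right) = - \frac{368813}{438709} - - \frac{79}{23042} = - \frac{368813}{438709} + \frac{79}{23042} = - \frac{8463531135}{10108732778}$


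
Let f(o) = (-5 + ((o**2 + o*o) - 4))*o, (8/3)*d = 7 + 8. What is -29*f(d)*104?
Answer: -29468205/32 ≈ -9.2088e+5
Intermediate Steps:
d = 45/8 (d = 3*(7 + 8)/8 = (3/8)*15 = 45/8 ≈ 5.6250)
f(o) = o*(-9 + 2*o**2) (f(o) = (-5 + ((o**2 + o**2) - 4))*o = (-5 + (2*o**2 - 4))*o = (-5 + (-4 + 2*o**2))*o = (-9 + 2*o**2)*o = o*(-9 + 2*o**2))
-29*f(d)*104 = -1305*(-9 + 2*(45/8)**2)/8*104 = -1305*(-9 + 2*(2025/64))/8*104 = -1305*(-9 + 2025/32)/8*104 = -1305*1737/(8*32)*104 = -29*78165/256*104 = -2266785/256*104 = -29468205/32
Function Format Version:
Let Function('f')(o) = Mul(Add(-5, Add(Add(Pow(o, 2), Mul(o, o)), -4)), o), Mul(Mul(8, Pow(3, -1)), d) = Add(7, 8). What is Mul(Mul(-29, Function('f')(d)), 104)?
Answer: Rational(-29468205, 32) ≈ -9.2088e+5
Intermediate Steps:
d = Rational(45, 8) (d = Mul(Rational(3, 8), Add(7, 8)) = Mul(Rational(3, 8), 15) = Rational(45, 8) ≈ 5.6250)
Function('f')(o) = Mul(o, Add(-9, Mul(2, Pow(o, 2)))) (Function('f')(o) = Mul(Add(-5, Add(Add(Pow(o, 2), Pow(o, 2)), -4)), o) = Mul(Add(-5, Add(Mul(2, Pow(o, 2)), -4)), o) = Mul(Add(-5, Add(-4, Mul(2, Pow(o, 2)))), o) = Mul(Add(-9, Mul(2, Pow(o, 2))), o) = Mul(o, Add(-9, Mul(2, Pow(o, 2)))))
Mul(Mul(-29, Function('f')(d)), 104) = Mul(Mul(-29, Mul(Rational(45, 8), Add(-9, Mul(2, Pow(Rational(45, 8), 2))))), 104) = Mul(Mul(-29, Mul(Rational(45, 8), Add(-9, Mul(2, Rational(2025, 64))))), 104) = Mul(Mul(-29, Mul(Rational(45, 8), Add(-9, Rational(2025, 32)))), 104) = Mul(Mul(-29, Mul(Rational(45, 8), Rational(1737, 32))), 104) = Mul(Mul(-29, Rational(78165, 256)), 104) = Mul(Rational(-2266785, 256), 104) = Rational(-29468205, 32)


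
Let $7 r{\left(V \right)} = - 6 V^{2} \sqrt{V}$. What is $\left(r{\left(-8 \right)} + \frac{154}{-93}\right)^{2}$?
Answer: $- \frac{10201613468}{423801} + \frac{11264 i \sqrt{2}}{31} \approx -24072.0 + 513.86 i$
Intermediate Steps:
$r{\left(V \right)} = - \frac{6 V^{\frac{5}{2}}}{7}$ ($r{\left(V \right)} = \frac{- 6 V^{2} \sqrt{V}}{7} = \frac{\left(-6\right) V^{\frac{5}{2}}}{7} = - \frac{6 V^{\frac{5}{2}}}{7}$)
$\left(r{\left(-8 \right)} + \frac{154}{-93}\right)^{2} = \left(- \frac{6 \left(-8\right)^{\frac{5}{2}}}{7} + \frac{154}{-93}\right)^{2} = \left(- \frac{6 \cdot 128 i \sqrt{2}}{7} + 154 \left(- \frac{1}{93}\right)\right)^{2} = \left(- \frac{768 i \sqrt{2}}{7} - \frac{154}{93}\right)^{2} = \left(- \frac{154}{93} - \frac{768 i \sqrt{2}}{7}\right)^{2}$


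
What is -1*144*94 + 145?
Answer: -13391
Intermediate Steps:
-1*144*94 + 145 = -144*94 + 145 = -13536 + 145 = -13391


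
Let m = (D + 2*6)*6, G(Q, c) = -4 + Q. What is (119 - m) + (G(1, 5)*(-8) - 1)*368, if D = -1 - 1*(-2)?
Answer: 8505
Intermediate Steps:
D = 1 (D = -1 + 2 = 1)
m = 78 (m = (1 + 2*6)*6 = (1 + 12)*6 = 13*6 = 78)
(119 - m) + (G(1, 5)*(-8) - 1)*368 = (119 - 1*78) + ((-4 + 1)*(-8) - 1)*368 = (119 - 78) + (-3*(-8) - 1)*368 = 41 + (24 - 1)*368 = 41 + 23*368 = 41 + 8464 = 8505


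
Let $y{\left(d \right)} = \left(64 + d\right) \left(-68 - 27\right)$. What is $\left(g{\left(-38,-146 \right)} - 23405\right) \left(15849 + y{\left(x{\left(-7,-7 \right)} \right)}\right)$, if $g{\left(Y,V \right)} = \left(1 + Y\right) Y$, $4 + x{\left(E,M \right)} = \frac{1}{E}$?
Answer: $- \frac{1564964862}{7} \approx -2.2357 \cdot 10^{8}$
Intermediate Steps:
$x{\left(E,M \right)} = -4 + \frac{1}{E}$
$y{\left(d \right)} = -6080 - 95 d$ ($y{\left(d \right)} = \left(64 + d\right) \left(-95\right) = -6080 - 95 d$)
$g{\left(Y,V \right)} = Y \left(1 + Y\right)$
$\left(g{\left(-38,-146 \right)} - 23405\right) \left(15849 + y{\left(x{\left(-7,-7 \right)} \right)}\right) = \left(- 38 \left(1 - 38\right) - 23405\right) \left(15849 - \left(6080 + 95 \left(-4 + \frac{1}{-7}\right)\right)\right) = \left(\left(-38\right) \left(-37\right) - 23405\right) \left(15849 - \left(6080 + 95 \left(-4 - \frac{1}{7}\right)\right)\right) = \left(1406 - 23405\right) \left(15849 - \frac{39805}{7}\right) = - 21999 \left(15849 + \left(-6080 + \frac{2755}{7}\right)\right) = - 21999 \left(15849 - \frac{39805}{7}\right) = \left(-21999\right) \frac{71138}{7} = - \frac{1564964862}{7}$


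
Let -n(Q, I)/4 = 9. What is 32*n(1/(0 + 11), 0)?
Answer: -1152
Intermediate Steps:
n(Q, I) = -36 (n(Q, I) = -4*9 = -36)
32*n(1/(0 + 11), 0) = 32*(-36) = -1152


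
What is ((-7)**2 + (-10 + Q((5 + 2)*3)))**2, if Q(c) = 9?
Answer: 2304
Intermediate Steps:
((-7)**2 + (-10 + Q((5 + 2)*3)))**2 = ((-7)**2 + (-10 + 9))**2 = (49 - 1)**2 = 48**2 = 2304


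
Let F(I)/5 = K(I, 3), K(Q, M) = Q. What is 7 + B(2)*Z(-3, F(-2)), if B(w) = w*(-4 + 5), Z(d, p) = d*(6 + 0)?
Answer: -29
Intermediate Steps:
F(I) = 5*I
Z(d, p) = 6*d (Z(d, p) = d*6 = 6*d)
B(w) = w (B(w) = w*1 = w)
7 + B(2)*Z(-3, F(-2)) = 7 + 2*(6*(-3)) = 7 + 2*(-18) = 7 - 36 = -29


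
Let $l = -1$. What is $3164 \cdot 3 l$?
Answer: $-9492$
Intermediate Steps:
$3164 \cdot 3 l = 3164 \cdot 3 \left(-1\right) = 3164 \left(-3\right) = -9492$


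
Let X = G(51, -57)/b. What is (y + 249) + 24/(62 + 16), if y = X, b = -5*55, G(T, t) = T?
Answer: 890612/3575 ≈ 249.12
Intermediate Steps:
b = -275
X = -51/275 (X = 51/(-275) = 51*(-1/275) = -51/275 ≈ -0.18545)
y = -51/275 ≈ -0.18545
(y + 249) + 24/(62 + 16) = (-51/275 + 249) + 24/(62 + 16) = 68424/275 + 24/78 = 68424/275 + 24*(1/78) = 68424/275 + 4/13 = 890612/3575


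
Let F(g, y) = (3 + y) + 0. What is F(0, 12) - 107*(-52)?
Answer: 5579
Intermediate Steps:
F(g, y) = 3 + y
F(0, 12) - 107*(-52) = (3 + 12) - 107*(-52) = 15 + 5564 = 5579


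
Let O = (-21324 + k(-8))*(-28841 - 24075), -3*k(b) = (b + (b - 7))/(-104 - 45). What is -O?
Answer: -504387427516/447 ≈ -1.1284e+9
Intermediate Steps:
k(b) = -7/447 + 2*b/447 (k(b) = -(b + (b - 7))/(3*(-104 - 45)) = -(b + (-7 + b))/(3*(-149)) = -(-7 + 2*b)*(-1)/(3*149) = -(7/149 - 2*b/149)/3 = -7/447 + 2*b/447)
O = 504387427516/447 (O = (-21324 + (-7/447 + (2/447)*(-8)))*(-28841 - 24075) = (-21324 + (-7/447 - 16/447))*(-52916) = (-21324 - 23/447)*(-52916) = -9531851/447*(-52916) = 504387427516/447 ≈ 1.1284e+9)
-O = -1*504387427516/447 = -504387427516/447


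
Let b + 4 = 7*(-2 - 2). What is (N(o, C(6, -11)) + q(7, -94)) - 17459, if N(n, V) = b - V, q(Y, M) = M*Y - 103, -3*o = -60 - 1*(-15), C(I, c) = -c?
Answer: -18263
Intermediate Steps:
b = -32 (b = -4 + 7*(-2 - 2) = -4 + 7*(-4) = -4 - 28 = -32)
o = 15 (o = -(-60 - 1*(-15))/3 = -(-60 + 15)/3 = -⅓*(-45) = 15)
q(Y, M) = -103 + M*Y
N(n, V) = -32 - V
(N(o, C(6, -11)) + q(7, -94)) - 17459 = ((-32 - (-1)*(-11)) + (-103 - 94*7)) - 17459 = ((-32 - 1*11) + (-103 - 658)) - 17459 = ((-32 - 11) - 761) - 17459 = (-43 - 761) - 17459 = -804 - 17459 = -18263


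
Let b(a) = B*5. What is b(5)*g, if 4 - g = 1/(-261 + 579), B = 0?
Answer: 0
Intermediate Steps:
b(a) = 0 (b(a) = 0*5 = 0)
g = 1271/318 (g = 4 - 1/(-261 + 579) = 4 - 1/318 = 1271/318 ≈ 3.9969)
b(5)*g = 0*(1271/318) = 0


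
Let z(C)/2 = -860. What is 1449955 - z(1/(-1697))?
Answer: 1451675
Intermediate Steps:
z(C) = -1720 (z(C) = 2*(-860) = -1720)
1449955 - z(1/(-1697)) = 1449955 - 1*(-1720) = 1449955 + 1720 = 1451675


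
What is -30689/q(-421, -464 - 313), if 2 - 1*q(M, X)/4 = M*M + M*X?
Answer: 30689/2017424 ≈ 0.015212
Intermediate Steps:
q(M, X) = 8 - 4*M² - 4*M*X (q(M, X) = 8 - 4*(M*M + M*X) = 8 - 4*(M² + M*X) = 8 + (-4*M² - 4*M*X) = 8 - 4*M² - 4*M*X)
-30689/q(-421, -464 - 313) = -30689/(8 - 4*(-421)² - 4*(-421)*(-464 - 313)) = -30689/(8 - 4*177241 - 4*(-421)*(-777)) = -30689/(8 - 708964 - 1308468) = -30689/(-2017424) = -30689*(-1/2017424) = 30689/2017424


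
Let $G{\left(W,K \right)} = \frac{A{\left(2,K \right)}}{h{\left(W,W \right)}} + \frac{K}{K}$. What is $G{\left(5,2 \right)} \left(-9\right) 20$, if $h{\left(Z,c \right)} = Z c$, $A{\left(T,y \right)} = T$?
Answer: $- \frac{972}{5} \approx -194.4$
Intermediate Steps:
$G{\left(W,K \right)} = 1 + \frac{2}{W^{2}}$ ($G{\left(W,K \right)} = \frac{2}{W W} + \frac{K}{K} = \frac{2}{W^{2}} + 1 = 1 + \frac{2}{W^{2}}$)
$G{\left(5,2 \right)} \left(-9\right) 20 = \left(1 + \frac{2}{25}\right) \left(-9\right) 20 = \frac{27}{25} \left(-9\right) 20 = \left(- \frac{243}{25}\right) 20 = - \frac{972}{5}$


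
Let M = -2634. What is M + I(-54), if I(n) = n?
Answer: -2688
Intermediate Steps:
M + I(-54) = -2634 - 54 = -2688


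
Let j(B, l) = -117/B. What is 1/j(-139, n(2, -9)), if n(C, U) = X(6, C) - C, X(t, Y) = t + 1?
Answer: 139/117 ≈ 1.1880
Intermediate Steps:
X(t, Y) = 1 + t
n(C, U) = 7 - C (n(C, U) = (1 + 6) - C = 7 - C)
1/j(-139, n(2, -9)) = 1/(-117/(-139)) = 1/(-117*(-1/139)) = 1/(117/139) = 139/117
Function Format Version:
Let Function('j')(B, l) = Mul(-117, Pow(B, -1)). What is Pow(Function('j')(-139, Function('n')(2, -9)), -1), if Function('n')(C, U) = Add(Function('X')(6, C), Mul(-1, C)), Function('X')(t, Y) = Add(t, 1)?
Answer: Rational(139, 117) ≈ 1.1880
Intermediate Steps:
Function('X')(t, Y) = Add(1, t)
Function('n')(C, U) = Add(7, Mul(-1, C)) (Function('n')(C, U) = Add(Add(1, 6), Mul(-1, C)) = Add(7, Mul(-1, C)))
Pow(Function('j')(-139, Function('n')(2, -9)), -1) = Pow(Mul(-117, Pow(-139, -1)), -1) = Pow(Mul(-117, Rational(-1, 139)), -1) = Pow(Rational(117, 139), -1) = Rational(139, 117)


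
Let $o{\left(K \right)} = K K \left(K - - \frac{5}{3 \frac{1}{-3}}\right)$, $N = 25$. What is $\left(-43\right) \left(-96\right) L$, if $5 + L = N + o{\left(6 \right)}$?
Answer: $231168$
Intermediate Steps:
$o{\left(K \right)} = K^{2} \left(-5 + K\right)$ ($o{\left(K \right)} = K^{2} \left(K - - \frac{5}{3 \left(- \frac{1}{3}\right)}\right) = K^{2} \left(K - - \frac{5}{-1}\right) = K^{2} \left(K - \left(-5\right) \left(-1\right)\right) = K^{2} \left(K - 5\right) = K^{2} \left(-5 + K\right)$)
$L = 56$ ($L = -5 + \left(25 + 6^{2} \left(-5 + 6\right)\right) = -5 + \left(25 + 36 \cdot 1\right) = -5 + \left(25 + 36\right) = -5 + 61 = 56$)
$\left(-43\right) \left(-96\right) L = \left(-43\right) \left(-96\right) 56 = 4128 \cdot 56 = 231168$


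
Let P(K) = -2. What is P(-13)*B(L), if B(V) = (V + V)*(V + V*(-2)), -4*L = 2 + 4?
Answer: 9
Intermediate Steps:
L = -3/2 (L = -(2 + 4)/4 = -1/4*6 = -3/2 ≈ -1.5000)
B(V) = -2*V**2 (B(V) = (2*V)*(V - 2*V) = (2*V)*(-V) = -2*V**2)
P(-13)*B(L) = -(-4)*(-3/2)**2 = -(-4)*9/4 = -2*(-9/2) = 9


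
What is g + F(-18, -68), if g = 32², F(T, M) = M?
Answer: 956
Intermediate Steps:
g = 1024
g + F(-18, -68) = 1024 - 68 = 956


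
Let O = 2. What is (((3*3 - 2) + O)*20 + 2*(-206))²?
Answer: 53824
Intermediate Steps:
(((3*3 - 2) + O)*20 + 2*(-206))² = (((3*3 - 2) + 2)*20 + 2*(-206))² = (((9 - 2) + 2)*20 - 412)² = ((7 + 2)*20 - 412)² = (9*20 - 412)² = (180 - 412)² = (-232)² = 53824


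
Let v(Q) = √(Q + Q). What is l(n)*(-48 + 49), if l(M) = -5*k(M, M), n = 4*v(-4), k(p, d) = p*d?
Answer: 640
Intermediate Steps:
v(Q) = √2*√Q (v(Q) = √(2*Q) = √2*√Q)
k(p, d) = d*p
n = 8*I*√2 (n = 4*(√2*√(-4)) = 4*(√2*(2*I)) = 4*(2*I*√2) = 8*I*√2 ≈ 11.314*I)
l(M) = -5*M² (l(M) = -5*M*M = -5*M²)
l(n)*(-48 + 49) = (-5*(8*I*√2)²)*(-48 + 49) = -5*(-128)*1 = 640*1 = 640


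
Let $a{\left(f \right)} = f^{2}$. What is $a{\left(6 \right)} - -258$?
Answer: $294$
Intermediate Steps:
$a{\left(6 \right)} - -258 = 6^{2} - -258 = 36 + 258 = 294$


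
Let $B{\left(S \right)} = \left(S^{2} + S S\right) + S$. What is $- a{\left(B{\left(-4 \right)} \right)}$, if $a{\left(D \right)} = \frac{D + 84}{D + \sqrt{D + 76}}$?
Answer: $- \frac{392}{85} + \frac{28 \sqrt{26}}{85} \approx -2.9321$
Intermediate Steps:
$B{\left(S \right)} = S + 2 S^{2}$ ($B{\left(S \right)} = \left(S^{2} + S^{2}\right) + S = 2 S^{2} + S = S + 2 S^{2}$)
$a{\left(D \right)} = \frac{84 + D}{D + \sqrt{76 + D}}$
$- a{\left(B{\left(-4 \right)} \right)} = - \frac{84 - 4 \left(1 + 2 \left(-4\right)\right)}{- 4 \left(1 + 2 \left(-4\right)\right) + \sqrt{76 - 4 \left(1 + 2 \left(-4\right)\right)}} = - \frac{84 - 4 \left(1 - 8\right)}{- 4 \left(1 - 8\right) + \sqrt{76 - 4 \left(1 - 8\right)}} = - \frac{84 - -28}{\left(-4\right) \left(-7\right) + \sqrt{76 - -28}} = - \frac{84 + 28}{28 + \sqrt{76 + 28}} = - \frac{112}{28 + \sqrt{104}} = - \frac{112}{28 + 2 \sqrt{26}}$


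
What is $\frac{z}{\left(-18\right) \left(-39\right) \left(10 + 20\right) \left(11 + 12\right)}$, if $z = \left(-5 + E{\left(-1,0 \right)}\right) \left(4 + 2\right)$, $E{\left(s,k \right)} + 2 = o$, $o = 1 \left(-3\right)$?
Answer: $- \frac{1}{8073} \approx -0.00012387$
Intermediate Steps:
$o = -3$
$E{\left(s,k \right)} = -5$ ($E{\left(s,k \right)} = -2 - 3 = -5$)
$z = -60$ ($z = \left(-5 - 5\right) \left(4 + 2\right) = \left(-10\right) 6 = -60$)
$\frac{z}{\left(-18\right) \left(-39\right) \left(10 + 20\right) \left(11 + 12\right)} = \frac{1}{\left(-18\right) \left(-39\right) \left(10 + 20\right) \left(11 + 12\right)} \left(-60\right) = \frac{1}{702 \cdot 30 \cdot 23} \left(-60\right) = \frac{1}{702 \cdot 690} \left(-60\right) = \frac{1}{484380} \left(-60\right) = - \frac{1}{8073}$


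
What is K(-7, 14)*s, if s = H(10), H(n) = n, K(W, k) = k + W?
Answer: 70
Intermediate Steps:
K(W, k) = W + k
s = 10
K(-7, 14)*s = (-7 + 14)*10 = 7*10 = 70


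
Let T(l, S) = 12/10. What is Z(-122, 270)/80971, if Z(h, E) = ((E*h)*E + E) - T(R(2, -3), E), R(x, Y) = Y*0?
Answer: -44467656/404855 ≈ -109.84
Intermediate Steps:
R(x, Y) = 0
T(l, S) = 6/5 (T(l, S) = 12*(⅒) = 6/5)
Z(h, E) = -6/5 + E + h*E² (Z(h, E) = ((E*h)*E + E) - 1*6/5 = (h*E² + E) - 6/5 = (E + h*E²) - 6/5 = -6/5 + E + h*E²)
Z(-122, 270)/80971 = (-6/5 + 270 - 122*270²)/80971 = (-6/5 + 270 - 122*72900)*(1/80971) = (-6/5 + 270 - 8893800)*(1/80971) = -44467656/5*1/80971 = -44467656/404855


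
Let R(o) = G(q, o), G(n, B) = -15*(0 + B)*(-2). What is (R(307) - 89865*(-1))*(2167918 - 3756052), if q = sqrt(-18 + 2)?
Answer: -157344376050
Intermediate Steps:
q = 4*I (q = sqrt(-16) = 4*I ≈ 4.0*I)
G(n, B) = 30*B (G(n, B) = -15*B*(-2) = 30*B)
R(o) = 30*o
(R(307) - 89865*(-1))*(2167918 - 3756052) = (30*307 - 89865*(-1))*(2167918 - 3756052) = (9210 + 89865)*(-1588134) = 99075*(-1588134) = -157344376050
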